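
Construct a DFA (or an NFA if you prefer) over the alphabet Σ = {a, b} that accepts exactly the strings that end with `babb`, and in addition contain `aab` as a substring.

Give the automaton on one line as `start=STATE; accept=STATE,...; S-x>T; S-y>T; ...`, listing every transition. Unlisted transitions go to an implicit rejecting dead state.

start=q0; accept=q11; q0-a>q1; q0-b>q2; q1-a>q3; q1-b>q2; q2-a>q4; q2-b>q2; q3-a>q3; q3-b>q5; q4-a>q3; q4-b>q6; q5-a>q7; q5-b>q5; q6-a>q4; q6-b>q8; q7-a>q9; q7-b>q10; q8-a>q4; q8-b>q2; q9-a>q9; q9-b>q5; q10-a>q7; q10-b>q11; q11-a>q7; q11-b>q5

Handle the two conditions separately and then intersect. One (5 states) tracks how much of the suffix `babb` has currently been matched; the other (4 states) tracks whether and how much of `aab` has been seen. Each combined state is a pair, one component from each; accept when both components accept.
          a    b  
>  q0     q1   q2 
   q1     q3   q2 
   q2     q4   q2 
   q3     q3   q5 
   q4     q3   q6 
   q5     q7   q5 
   q6     q4   q8 
   q7     q9  q10 
   q8     q4   q2 
   q9     q9   q5 
   q10    q7  q11 
 * q11    q7   q5 
(> = start, * = accepting)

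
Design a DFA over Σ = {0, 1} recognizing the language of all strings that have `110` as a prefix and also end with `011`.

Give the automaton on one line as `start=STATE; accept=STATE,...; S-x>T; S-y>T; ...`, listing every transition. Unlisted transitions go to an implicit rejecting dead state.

Run two small machines in parallel and take their product. One (5 states) tracks whether the input so far still matches the prefix `110`; the other (4 states) tracks how much of the suffix `011` has currently been matched. Each combined state is a pair, one component from each; accept when both components accept. Minimizing collapses redundant product states.
With 8 states:
       0  1 
>  A   B  C 
   B   B  B 
   C   B  D 
   D   E  B 
   E   E  F 
   F   E  G 
 * G   E  H 
   H   E  H 
(> = start, * = accepting)

start=A; accept=G; A-0>B; A-1>C; B-0>B; B-1>B; C-0>B; C-1>D; D-0>E; D-1>B; E-0>E; E-1>F; F-0>E; F-1>G; G-0>E; G-1>H; H-0>E; H-1>H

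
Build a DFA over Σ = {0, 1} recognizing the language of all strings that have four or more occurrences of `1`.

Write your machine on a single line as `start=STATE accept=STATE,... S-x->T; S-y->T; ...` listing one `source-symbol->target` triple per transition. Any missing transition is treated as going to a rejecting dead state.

start=q0; accept=q4,q5; q0-0->q0; q0-1->q1; q1-0->q1; q1-1->q2; q2-0->q2; q2-1->q3; q3-0->q3; q3-1->q4; q4-0->q4; q4-1->q5; q5-0->q5; q5-1->q5

Count `1`s, saturating at 5: states q0 through q4 mean 0 through 4 `1`s seen; q5 means more than 4. Each `1` increments (capped at q5); other symbols loop. Accept from {q4, q5}.
A 6-state machine:
        0   1  
>  q0   q0  q1 
   q1   q1  q2 
   q2   q2  q3 
   q3   q3  q4 
 * q4   q4  q5 
 * q5   q5  q5 
(> = start, * = accepting)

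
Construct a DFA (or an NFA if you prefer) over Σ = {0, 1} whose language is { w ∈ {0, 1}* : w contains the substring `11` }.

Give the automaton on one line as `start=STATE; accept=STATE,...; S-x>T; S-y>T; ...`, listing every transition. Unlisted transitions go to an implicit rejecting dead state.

start=s0; accept=s2; s0-0>s0; s0-1>s1; s1-0>s0; s1-1>s2; s2-0>s2; s2-1>s2

Track how much of `11` has been matched so far: state s0 is no progress, s2 is the absorbing accept state reached once `11` has occurred. Intermediate states record partial matches; on a mismatch, fall back to the longest reusable overlap.
3 states suffice.
        0   1  
>  s0   s0  s1 
   s1   s0  s2 
 * s2   s2  s2 
(> = start, * = accepting)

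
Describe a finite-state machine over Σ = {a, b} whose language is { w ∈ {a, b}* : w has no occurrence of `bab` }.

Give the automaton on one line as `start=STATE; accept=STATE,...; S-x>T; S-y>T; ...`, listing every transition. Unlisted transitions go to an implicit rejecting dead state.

Track partial matches of the forbidden pattern `bab`. State q3 is a dead state reached once `bab` has occurred; every other state accepts. q0 means no part of `bab` is currently matched.
A 4-state machine:
        a   b  
>* q0   q0  q1 
 * q1   q2  q1 
 * q2   q0  q3 
   q3   q3  q3 
(> = start, * = accepting)

start=q0; accept=q0,q1,q2; q0-a>q0; q0-b>q1; q1-a>q2; q1-b>q1; q2-a>q0; q2-b>q3; q3-a>q3; q3-b>q3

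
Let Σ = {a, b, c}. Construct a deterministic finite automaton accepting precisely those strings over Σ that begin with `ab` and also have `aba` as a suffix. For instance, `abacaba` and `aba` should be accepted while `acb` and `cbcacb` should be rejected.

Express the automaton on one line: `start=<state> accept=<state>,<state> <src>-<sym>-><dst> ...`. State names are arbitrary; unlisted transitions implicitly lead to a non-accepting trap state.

Handle the two conditions separately and then intersect. The first has 4 states tracking whether the input so far still matches the prefix `ab`; the second has 4 states tracking how much of the suffix `aba` has currently been matched. A product state is a pair (one from each), accepting exactly when both do.
With 10 states:
        a   b   c  
>  q0   q1  q2  q2 
   q1   q3  q4  q2 
   q2   q3  q2  q2 
   q3   q3  q5  q2 
   q4   q6  q7  q7 
   q5   q8  q2  q2 
 * q6   q9  q4  q7 
   q7   q9  q7  q7 
   q8   q3  q5  q2 
   q9   q9  q4  q7 
(> = start, * = accepting)

start=q0 accept=q6 q0-a->q1 q0-b->q2 q0-c->q2 q1-a->q3 q1-b->q4 q1-c->q2 q2-a->q3 q2-b->q2 q2-c->q2 q3-a->q3 q3-b->q5 q3-c->q2 q4-a->q6 q4-b->q7 q4-c->q7 q5-a->q8 q5-b->q2 q5-c->q2 q6-a->q9 q6-b->q4 q6-c->q7 q7-a->q9 q7-b->q7 q7-c->q7 q8-a->q3 q8-b->q5 q8-c->q2 q9-a->q9 q9-b->q4 q9-c->q7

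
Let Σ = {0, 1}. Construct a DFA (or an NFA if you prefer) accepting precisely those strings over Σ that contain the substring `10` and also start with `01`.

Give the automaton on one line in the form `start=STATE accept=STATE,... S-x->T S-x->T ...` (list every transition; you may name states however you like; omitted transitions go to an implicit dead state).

Run two small machines in parallel and take their product. One (3 states) tracks whether and how much of `10` has been seen; the other (4 states) tracks whether the input so far still matches the prefix `01`. Each combined state is a pair, one component from each; accept when both components accept.
7 states suffice.
       0  1 
>  A   B  C 
   B   D  E 
   C   F  C 
   D   D  C 
   E   G  E 
   F   F  F 
 * G   G  G 
(> = start, * = accepting)

start=A accept=G A-0->B A-1->C B-0->D B-1->E C-0->F C-1->C D-0->D D-1->C E-0->G E-1->E F-0->F F-1->F G-0->G G-1->G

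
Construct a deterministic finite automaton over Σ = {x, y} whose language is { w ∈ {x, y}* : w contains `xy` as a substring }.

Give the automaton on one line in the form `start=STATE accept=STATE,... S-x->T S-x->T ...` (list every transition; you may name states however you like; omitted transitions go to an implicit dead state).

start=s0 accept=s2 s0-x->s1 s0-y->s0 s1-x->s1 s1-y->s2 s2-x->s2 s2-y->s2

Track how much of `xy` has been matched so far: state s0 is no progress, s2 is the absorbing accept state reached once `xy` has occurred. Intermediate states record partial matches; on a mismatch, fall back to the longest reusable overlap.
With 3 states:
        x   y  
>  s0   s1  s0 
   s1   s1  s2 
 * s2   s2  s2 
(> = start, * = accepting)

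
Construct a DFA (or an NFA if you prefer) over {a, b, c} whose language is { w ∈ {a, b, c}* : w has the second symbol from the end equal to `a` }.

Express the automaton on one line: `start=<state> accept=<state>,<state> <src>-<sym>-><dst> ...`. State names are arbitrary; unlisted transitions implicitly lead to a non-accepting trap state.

start=q0 accept=q4,q5,q6 q0-a->q1 q0-b->q2 q0-c->q3 q1-a->q4 q1-b->q5 q1-c->q6 q2-a->q7 q2-b->q8 q2-c->q9 q3-a->q10 q3-b->q11 q3-c->q12 q4-a->q4 q4-b->q5 q4-c->q6 q5-a->q7 q5-b->q8 q5-c->q9 q6-a->q10 q6-b->q11 q6-c->q12 q7-a->q4 q7-b->q5 q7-c->q6 q8-a->q7 q8-b->q8 q8-c->q9 q9-a->q10 q9-b->q11 q9-c->q12 q10-a->q4 q10-b->q5 q10-c->q6 q11-a->q7 q11-b->q8 q11-c->q9 q12-a->q10 q12-b->q11 q12-c->q12

A DFA must remember the last 2 symbols (since which symbol is second-to-last isn't known until the input ends). Use one state per possible window of the last ≤2 symbols; accept from those whose window starts with `a`.
          a    b    c  
>  q0     q1   q2   q3 
   q1     q4   q5   q6 
   q2     q7   q8   q9 
   q3    q10  q11  q12 
 * q4     q4   q5   q6 
 * q5     q7   q8   q9 
 * q6    q10  q11  q12 
   q7     q4   q5   q6 
   q8     q7   q8   q9 
   q9    q10  q11  q12 
   q10    q4   q5   q6 
   q11    q7   q8   q9 
   q12   q10  q11  q12 
(> = start, * = accepting)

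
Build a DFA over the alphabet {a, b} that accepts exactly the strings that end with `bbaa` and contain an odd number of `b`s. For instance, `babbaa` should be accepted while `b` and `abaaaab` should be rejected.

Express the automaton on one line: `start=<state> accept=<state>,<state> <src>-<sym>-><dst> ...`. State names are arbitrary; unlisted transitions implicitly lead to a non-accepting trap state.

start=s0 accept=s5 s0-a->s0 s0-b->s1 s1-a->s1 s1-b->s2 s2-a->s0 s2-b->s3 s3-a->s4 s3-b->s2 s4-a->s5 s4-b->s2 s5-a->s1 s5-b->s2

Build one automaton per condition and run them in lockstep. One (5 states) tracks how much of the suffix `bbaa` has currently been matched; the other (2 states) tracks the count of `b`s modulo 2. Each combined state is a pair, one component from each; accept when both components accept. After merging equivalent states the machine shrinks.
With 6 states:
        a   b  
>  s0   s0  s1 
   s1   s1  s2 
   s2   s0  s3 
   s3   s4  s2 
   s4   s5  s2 
 * s5   s1  s2 
(> = start, * = accepting)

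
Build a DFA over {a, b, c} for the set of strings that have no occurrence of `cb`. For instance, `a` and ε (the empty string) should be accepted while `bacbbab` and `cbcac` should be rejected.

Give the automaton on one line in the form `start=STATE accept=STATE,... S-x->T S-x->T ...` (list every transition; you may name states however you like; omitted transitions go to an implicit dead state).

start=q0 accept=q0,q1 q0-a->q0 q0-b->q0 q0-c->q1 q1-a->q0 q1-b->q2 q1-c->q1 q2-a->q2 q2-b->q2 q2-c->q2

Track partial matches of the forbidden pattern `cb`. State q2 is a dead state reached once `cb` has occurred; every other state accepts. q0 means no part of `cb` is currently matched.
With 3 states:
        a   b   c  
>* q0   q0  q0  q1 
 * q1   q0  q2  q1 
   q2   q2  q2  q2 
(> = start, * = accepting)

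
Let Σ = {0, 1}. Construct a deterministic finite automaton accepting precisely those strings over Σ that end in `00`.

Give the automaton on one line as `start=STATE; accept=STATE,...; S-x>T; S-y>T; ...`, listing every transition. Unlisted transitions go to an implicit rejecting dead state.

start=q0; accept=q2; q0-0>q1; q0-1>q0; q1-0>q2; q1-1>q0; q2-0>q2; q2-1>q0

Remember how much of `00` the current input suffix matches. State q0 means no match yet; q1 means the last symbol is `0`; q2 means the last 2 symbols are `00`. Only q2 accepts. On a mismatch, fall back to the longest proper suffix that is still a prefix of `00`.
With 3 states:
        0   1  
>  q0   q1  q0 
   q1   q2  q0 
 * q2   q2  q0 
(> = start, * = accepting)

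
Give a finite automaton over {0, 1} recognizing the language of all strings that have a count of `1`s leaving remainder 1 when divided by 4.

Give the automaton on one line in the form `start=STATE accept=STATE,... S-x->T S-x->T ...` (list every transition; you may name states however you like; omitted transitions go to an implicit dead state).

Keep the running count of `1`s modulo 4: each `1` advances along the cycle S0 → S1 → S2 → S3 → S0 while other symbols loop. Accept at S1.
4 states suffice.
        0   1  
>  S0   S0  S1 
 * S1   S1  S2 
   S2   S2  S3 
   S3   S3  S0 
(> = start, * = accepting)

start=S0 accept=S1 S0-0->S0 S0-1->S1 S1-0->S1 S1-1->S2 S2-0->S2 S2-1->S3 S3-0->S3 S3-1->S0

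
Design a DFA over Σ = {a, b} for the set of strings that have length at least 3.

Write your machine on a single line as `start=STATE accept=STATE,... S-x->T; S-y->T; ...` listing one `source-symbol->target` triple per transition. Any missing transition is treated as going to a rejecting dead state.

We only need to distinguish lengths 0, 1, …, 3, and '>3'. Chain s0 → s1 → s2 → s3 → s4 on every symbol, with s4 looping. Accepting states: {s3, s4}.
5 states suffice.
        a   b  
>  s0   s1  s1 
   s1   s2  s2 
   s2   s3  s3 
 * s3   s4  s4 
 * s4   s4  s4 
(> = start, * = accepting)

start=s0; accept=s3,s4; s0-a->s1; s0-b->s1; s1-a->s2; s1-b->s2; s2-a->s3; s2-b->s3; s3-a->s4; s3-b->s4; s4-a->s4; s4-b->s4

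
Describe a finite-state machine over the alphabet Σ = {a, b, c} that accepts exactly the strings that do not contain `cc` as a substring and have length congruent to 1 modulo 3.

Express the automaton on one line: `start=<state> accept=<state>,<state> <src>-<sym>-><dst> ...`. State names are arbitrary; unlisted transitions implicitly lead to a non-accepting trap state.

Build one automaton per condition and run them in lockstep. The first has 3 states tracking partial matches of the forbidden pattern `cc`; the second has 3 states tracking the input length modulo 3. A product state is a pair (one from each), accepting exactly when both do. After merging equivalent states the machine shrinks.
A 7-state machine:
        a   b   c  
>  q0   q1  q1  q2 
 * q1   q3  q3  q4 
 * q2   q3  q3  q5 
   q3   q0  q0  q6 
   q4   q0  q0  q5 
   q5   q5  q5  q5 
   q6   q1  q1  q5 
(> = start, * = accepting)

start=q0 accept=q1,q2 q0-a->q1 q0-b->q1 q0-c->q2 q1-a->q3 q1-b->q3 q1-c->q4 q2-a->q3 q2-b->q3 q2-c->q5 q3-a->q0 q3-b->q0 q3-c->q6 q4-a->q0 q4-b->q0 q4-c->q5 q5-a->q5 q5-b->q5 q5-c->q5 q6-a->q1 q6-b->q1 q6-c->q5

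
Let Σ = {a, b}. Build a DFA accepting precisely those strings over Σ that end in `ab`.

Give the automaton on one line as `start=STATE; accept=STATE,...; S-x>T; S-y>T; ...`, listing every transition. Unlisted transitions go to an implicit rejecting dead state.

start=S0; accept=S2; S0-a>S1; S0-b>S0; S1-a>S1; S1-b>S2; S2-a>S1; S2-b>S0

Let each state record the length of the longest suffix of the input read so far that is also a prefix of `ab`. S1 means the last symbol is `a`; S2 means the last 2 symbols are `ab`. Accept only at S2, where the string currently ends in `ab`.
3 states suffice.
        a   b  
>  S0   S1  S0 
   S1   S1  S2 
 * S2   S1  S0 
(> = start, * = accepting)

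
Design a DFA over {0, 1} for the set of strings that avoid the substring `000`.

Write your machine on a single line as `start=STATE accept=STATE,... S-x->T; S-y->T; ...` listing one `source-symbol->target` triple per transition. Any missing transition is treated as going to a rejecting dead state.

start=s0; accept=s0,s1,s2; s0-0->s1; s0-1->s0; s1-0->s2; s1-1->s0; s2-0->s3; s2-1->s0; s3-0->s3; s3-1->s3

This is the complement of 'contains `000`'. Use the same substring-matching states — s0 through s3 holding how much of `000` has just been matched — but flip the accepting set: everything except the trap s3 accepts.
A 4-state machine:
        0   1  
>* s0   s1  s0 
 * s1   s2  s0 
 * s2   s3  s0 
   s3   s3  s3 
(> = start, * = accepting)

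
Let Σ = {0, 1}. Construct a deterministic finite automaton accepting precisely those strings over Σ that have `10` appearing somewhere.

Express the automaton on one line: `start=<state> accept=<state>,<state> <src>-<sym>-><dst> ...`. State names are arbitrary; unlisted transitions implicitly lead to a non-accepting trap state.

start=A accept=C A-0->A A-1->B B-0->C B-1->B C-0->C C-1->C

States A..B record the length of the longest prefix of `10` that matches the current input suffix. Reaching C means `10` has been seen, and we stay there forever. Accept from C.
       0  1 
>  A   A  B 
   B   C  B 
 * C   C  C 
(> = start, * = accepting)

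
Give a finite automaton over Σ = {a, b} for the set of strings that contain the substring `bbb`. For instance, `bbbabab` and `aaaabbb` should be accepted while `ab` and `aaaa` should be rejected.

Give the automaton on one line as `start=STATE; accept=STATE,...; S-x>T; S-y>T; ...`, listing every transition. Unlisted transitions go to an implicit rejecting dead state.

States S0..S2 record the length of the longest prefix of `bbb` that matches the current input suffix. Reaching S3 means `bbb` has been seen, and we stay there forever. Accept from S3.
        a   b  
>  S0   S0  S1 
   S1   S0  S2 
   S2   S0  S3 
 * S3   S3  S3 
(> = start, * = accepting)

start=S0; accept=S3; S0-a>S0; S0-b>S1; S1-a>S0; S1-b>S2; S2-a>S0; S2-b>S3; S3-a>S3; S3-b>S3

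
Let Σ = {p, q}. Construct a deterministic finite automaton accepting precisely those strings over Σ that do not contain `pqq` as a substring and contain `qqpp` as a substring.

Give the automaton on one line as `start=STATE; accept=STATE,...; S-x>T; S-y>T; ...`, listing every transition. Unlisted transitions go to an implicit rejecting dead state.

Run two small machines in parallel and take their product. The first has 4 states tracking partial matches of the forbidden pattern `pqq`; the second has 5 states tracking whether and how much of `qqpp` has been seen. A product state is a pair (one from each), accepting exactly when both do.
A 13-state machine:
          p    q  
>  S0     S1   S2 
   S1     S1   S3 
   S2     S1   S4 
   S3     S1   S5 
   S4     S6   S4 
   S5     S7   S5 
   S6     S8   S3 
   S7     S9  S10 
 * S8     S8  S11 
   S9     S9   S9 
   S10   S12   S5 
 * S11    S8   S9 
   S12   S12  S10 
(> = start, * = accepting)

start=S0; accept=S8,S11; S0-p>S1; S0-q>S2; S1-p>S1; S1-q>S3; S2-p>S1; S2-q>S4; S3-p>S1; S3-q>S5; S4-p>S6; S4-q>S4; S5-p>S7; S5-q>S5; S6-p>S8; S6-q>S3; S7-p>S9; S7-q>S10; S8-p>S8; S8-q>S11; S9-p>S9; S9-q>S9; S10-p>S12; S10-q>S5; S11-p>S8; S11-q>S9; S12-p>S12; S12-q>S10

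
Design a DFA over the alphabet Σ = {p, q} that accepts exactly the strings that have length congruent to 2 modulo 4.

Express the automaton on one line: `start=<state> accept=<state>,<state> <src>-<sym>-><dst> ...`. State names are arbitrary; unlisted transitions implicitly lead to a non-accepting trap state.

Count input length modulo 4: every symbol advances one step around the cycle A → B → C → D → A. Accept at C.
       p  q 
>  A   B  B 
   B   C  C 
 * C   D  D 
   D   A  A 
(> = start, * = accepting)

start=A accept=C A-p->B A-q->B B-p->C B-q->C C-p->D C-q->D D-p->A D-q->A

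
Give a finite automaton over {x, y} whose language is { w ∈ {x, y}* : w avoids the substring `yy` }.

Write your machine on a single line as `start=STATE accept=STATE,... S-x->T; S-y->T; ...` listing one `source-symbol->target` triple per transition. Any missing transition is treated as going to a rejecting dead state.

This is the complement of 'contains `yy`'. Use the same substring-matching states — A through C holding how much of `yy` has just been matched — but flip the accepting set: everything except the trap C accepts.
A 3-state machine:
       x  y 
>* A   A  B 
 * B   A  C 
   C   C  C 
(> = start, * = accepting)

start=A; accept=A,B; A-x->A; A-y->B; B-x->A; B-y->C; C-x->C; C-y->C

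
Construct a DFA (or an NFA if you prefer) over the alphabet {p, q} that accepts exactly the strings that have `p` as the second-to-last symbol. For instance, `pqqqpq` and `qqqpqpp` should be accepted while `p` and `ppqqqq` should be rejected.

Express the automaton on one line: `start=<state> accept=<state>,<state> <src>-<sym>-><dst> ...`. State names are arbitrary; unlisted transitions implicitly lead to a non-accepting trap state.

Because acceptance depends on a position counted from the end, the machine has to buffer the most recent 2 symbols. Make each state the string of the last up-to-2 symbols read; on input `x` shift the window left and append `x`. Accept when the buffered window has length 2 and begins with `p`.
7 states suffice.
        p   q  
>  S0   S1  S2 
   S1   S3  S4 
   S2   S5  S6 
 * S3   S3  S4 
 * S4   S5  S6 
   S5   S3  S4 
   S6   S5  S6 
(> = start, * = accepting)

start=S0 accept=S3,S4 S0-p->S1 S0-q->S2 S1-p->S3 S1-q->S4 S2-p->S5 S2-q->S6 S3-p->S3 S3-q->S4 S4-p->S5 S4-q->S6 S5-p->S3 S5-q->S4 S6-p->S5 S6-q->S6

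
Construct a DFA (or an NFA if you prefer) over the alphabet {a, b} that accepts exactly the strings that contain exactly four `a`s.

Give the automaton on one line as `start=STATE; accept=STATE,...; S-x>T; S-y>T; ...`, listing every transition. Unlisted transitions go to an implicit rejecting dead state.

start=q0; accept=q4; q0-a>q1; q0-b>q0; q1-a>q2; q1-b>q1; q2-a>q3; q2-b>q2; q3-a>q4; q3-b>q3; q4-a>q5; q4-b>q4; q5-a>q5; q5-b>q5

Count `a`s, saturating at 5: states q0 through q4 mean 0 through 4 `a`s seen; q5 means more than 4. Each `a` increments (capped at q5); other symbols loop. Accept from {q4}.
With 6 states:
        a   b  
>  q0   q1  q0 
   q1   q2  q1 
   q2   q3  q2 
   q3   q4  q3 
 * q4   q5  q4 
   q5   q5  q5 
(> = start, * = accepting)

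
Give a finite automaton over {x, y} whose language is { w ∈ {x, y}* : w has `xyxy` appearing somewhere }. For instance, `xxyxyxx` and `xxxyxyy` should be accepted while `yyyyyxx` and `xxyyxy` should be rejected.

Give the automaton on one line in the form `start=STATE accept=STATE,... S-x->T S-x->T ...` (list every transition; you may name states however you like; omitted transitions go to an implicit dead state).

Track how much of `xyxy` has been matched so far: state s0 is no progress, s4 is the absorbing accept state reached once `xyxy` has occurred. Intermediate states record partial matches; on a mismatch, fall back to the longest reusable overlap.
A 5-state machine:
        x   y  
>  s0   s1  s0 
   s1   s1  s2 
   s2   s3  s0 
   s3   s1  s4 
 * s4   s4  s4 
(> = start, * = accepting)

start=s0 accept=s4 s0-x->s1 s0-y->s0 s1-x->s1 s1-y->s2 s2-x->s3 s2-y->s0 s3-x->s1 s3-y->s4 s4-x->s4 s4-y->s4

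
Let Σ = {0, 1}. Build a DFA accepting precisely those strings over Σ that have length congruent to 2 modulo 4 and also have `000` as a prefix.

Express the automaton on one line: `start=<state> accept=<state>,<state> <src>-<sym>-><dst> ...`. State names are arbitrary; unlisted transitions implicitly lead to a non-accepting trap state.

Handle the two conditions separately and then intersect. One (4 states) tracks the input length modulo 4; the other (5 states) tracks whether the input so far still matches the prefix `000`. Each combined state is a pair, one component from each; accept when both components accept.
An 11-state machine:
       0  1 
>  A   B  C 
   B   D  E 
   C   E  E 
   D   F  G 
   E   G  G 
   F   H  H 
   G   I  I 
   H   J  J 
   I   C  C 
   J   K  K 
 * K   F  F 
(> = start, * = accepting)

start=A accept=K A-0->B A-1->C B-0->D B-1->E C-0->E C-1->E D-0->F D-1->G E-0->G E-1->G F-0->H F-1->H G-0->I G-1->I H-0->J H-1->J I-0->C I-1->C J-0->K J-1->K K-0->F K-1->F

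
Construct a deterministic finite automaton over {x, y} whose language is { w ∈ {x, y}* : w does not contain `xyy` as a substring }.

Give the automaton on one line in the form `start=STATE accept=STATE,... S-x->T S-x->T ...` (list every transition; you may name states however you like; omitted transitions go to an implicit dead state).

This is the complement of 'contains `xyy`'. Use the same substring-matching states — A through D holding how much of `xyy` has just been matched — but flip the accepting set: everything except the trap D accepts.
4 states suffice.
       x  y 
>* A   B  A 
 * B   B  C 
 * C   B  D 
   D   D  D 
(> = start, * = accepting)

start=A accept=A,B,C A-x->B A-y->A B-x->B B-y->C C-x->B C-y->D D-x->D D-y->D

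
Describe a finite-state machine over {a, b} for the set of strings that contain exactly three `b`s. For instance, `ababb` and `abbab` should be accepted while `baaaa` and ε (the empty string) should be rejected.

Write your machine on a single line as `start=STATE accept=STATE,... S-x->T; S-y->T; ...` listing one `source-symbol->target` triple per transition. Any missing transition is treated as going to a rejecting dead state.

start=q0; accept=q3; q0-a->q0; q0-b->q1; q1-a->q1; q1-b->q2; q2-a->q2; q2-b->q3; q3-a->q3; q3-b->q4; q4-a->q4; q4-b->q4

Count `b`s, saturating at 4: states q0 through q3 mean 0 through 3 `b`s seen; q4 means more than 3. Each `b` increments (capped at q4); other symbols loop. Accept from {q3}.
With 5 states:
        a   b  
>  q0   q0  q1 
   q1   q1  q2 
   q2   q2  q3 
 * q3   q3  q4 
   q4   q4  q4 
(> = start, * = accepting)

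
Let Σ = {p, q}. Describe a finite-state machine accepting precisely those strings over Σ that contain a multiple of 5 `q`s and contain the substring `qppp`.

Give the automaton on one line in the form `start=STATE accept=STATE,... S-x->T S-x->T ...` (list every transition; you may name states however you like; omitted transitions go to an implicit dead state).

start=S0 accept=S20 S0-p->S0 S0-q->S1 S1-p->S2 S1-q->S3 S2-p->S4 S2-q->S3 S3-p->S5 S3-q->S6 S4-p->S7 S4-q->S3 S5-p->S8 S5-q->S6 S6-p->S9 S6-q->S10 S7-p->S7 S7-q->S11 S8-p->S11 S8-q->S6 S9-p->S12 S9-q->S10 S10-p->S13 S10-q->S14 S11-p->S11 S11-q->S15 S12-p->S15 S12-q->S10 S13-p->S16 S13-q->S14 S14-p->S17 S14-q->S1 S15-p->S15 S15-q->S18 S16-p->S18 S16-q->S14 S17-p->S19 S17-q->S1 S18-p->S18 S18-q->S20 S19-p->S20 S19-q->S1 S20-p->S20 S20-q->S7

Handle the two conditions separately and then intersect. One (5 states) tracks the count of `q`s modulo 5; the other (5 states) tracks whether and how much of `qppp` has been seen. Each combined state is a pair, one component from each; accept when both components accept.
          p    q  
>  S0     S0   S1 
   S1     S2   S3 
   S2     S4   S3 
   S3     S5   S6 
   S4     S7   S3 
   S5     S8   S6 
   S6     S9  S10 
   S7     S7  S11 
   S8    S11   S6 
   S9    S12  S10 
   S10   S13  S14 
   S11   S11  S15 
   S12   S15  S10 
   S13   S16  S14 
   S14   S17   S1 
   S15   S15  S18 
   S16   S18  S14 
   S17   S19   S1 
   S18   S18  S20 
   S19   S20   S1 
 * S20   S20   S7 
(> = start, * = accepting)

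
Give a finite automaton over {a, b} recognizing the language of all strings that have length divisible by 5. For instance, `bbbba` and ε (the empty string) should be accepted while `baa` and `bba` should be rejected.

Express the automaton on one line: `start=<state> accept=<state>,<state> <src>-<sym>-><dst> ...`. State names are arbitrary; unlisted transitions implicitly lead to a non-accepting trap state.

start=q0 accept=q0 q0-a->q1 q0-b->q1 q1-a->q2 q1-b->q2 q2-a->q3 q2-b->q3 q3-a->q4 q3-b->q4 q4-a->q0 q4-b->q0

Count input length modulo 5: every symbol advances one step around the cycle q0 → q1 → q2 → q3 → q4 → q0. Accept at q0.
A 5-state machine:
        a   b  
>* q0   q1  q1 
   q1   q2  q2 
   q2   q3  q3 
   q3   q4  q4 
   q4   q0  q0 
(> = start, * = accepting)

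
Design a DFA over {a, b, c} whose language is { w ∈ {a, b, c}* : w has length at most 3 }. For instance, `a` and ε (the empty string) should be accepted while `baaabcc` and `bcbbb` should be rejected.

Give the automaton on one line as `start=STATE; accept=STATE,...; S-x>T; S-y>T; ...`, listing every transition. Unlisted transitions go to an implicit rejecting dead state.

start=q0; accept=q0,q1,q2,q3; q0-a>q1; q0-b>q1; q0-c>q1; q1-a>q2; q1-b>q2; q1-c>q2; q2-a>q3; q2-b>q3; q2-c>q3; q3-a>q4; q3-b>q4; q3-c>q4; q4-a>q4; q4-b>q4; q4-c>q4

We only need to distinguish lengths 0, 1, …, 3, and '>3'. Chain q0 → q1 → q2 → q3 → q4 on every symbol, with q4 looping. Accepting states: {q0, q1, q2, q3}.
With 5 states:
        a   b   c  
>* q0   q1  q1  q1 
 * q1   q2  q2  q2 
 * q2   q3  q3  q3 
 * q3   q4  q4  q4 
   q4   q4  q4  q4 
(> = start, * = accepting)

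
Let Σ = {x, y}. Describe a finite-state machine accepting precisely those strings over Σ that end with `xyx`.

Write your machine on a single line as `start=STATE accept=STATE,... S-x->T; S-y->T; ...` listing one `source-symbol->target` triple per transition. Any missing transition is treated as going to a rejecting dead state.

Let each state record the length of the longest suffix of the input read so far that is also a prefix of `xyx`. q1 means the last symbol is `x`; q2 means the last 2 symbols are `xy`; q3 means the last 3 symbols are `xyx`. Accept only at q3, where the string currently ends in `xyx`.
4 states suffice.
        x   y  
>  q0   q1  q0 
   q1   q1  q2 
   q2   q3  q0 
 * q3   q1  q2 
(> = start, * = accepting)

start=q0; accept=q3; q0-x->q1; q0-y->q0; q1-x->q1; q1-y->q2; q2-x->q3; q2-y->q0; q3-x->q1; q3-y->q2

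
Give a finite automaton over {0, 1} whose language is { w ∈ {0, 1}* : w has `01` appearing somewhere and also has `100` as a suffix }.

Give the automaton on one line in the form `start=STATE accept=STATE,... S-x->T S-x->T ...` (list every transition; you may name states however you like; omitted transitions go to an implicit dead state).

Handle the two conditions separately and then intersect. One (3 states) tracks whether and how much of `01` has been seen; the other (4 states) tracks how much of the suffix `100` has currently been matched. Each combined state is a pair, one component from each; accept when both components accept. After merging equivalent states the machine shrinks.
A 5-state machine:
        0   1  
>  q0   q1  q0 
   q1   q1  q2 
   q2   q3  q2 
   q3   q4  q2 
 * q4   q1  q2 
(> = start, * = accepting)

start=q0 accept=q4 q0-0->q1 q0-1->q0 q1-0->q1 q1-1->q2 q2-0->q3 q2-1->q2 q3-0->q4 q3-1->q2 q4-0->q1 q4-1->q2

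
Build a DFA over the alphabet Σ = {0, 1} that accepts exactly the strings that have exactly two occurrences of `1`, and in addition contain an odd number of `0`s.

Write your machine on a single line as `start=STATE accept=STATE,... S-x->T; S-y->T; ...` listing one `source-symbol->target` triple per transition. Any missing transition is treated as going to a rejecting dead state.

Run two small machines in parallel and take their product. One (4 states) tracks the count of `1`s, saturating at 3; the other (2 states) tracks the count of `0`s modulo 2. Each combined state is a pair, one component from each; accept when both components accept. Minimizing collapses redundant product states.
7 states suffice.
       0  1 
>  A   B  C 
   B   A  D 
   C   D  E 
   D   C  F 
   E   F  G 
 * F   E  G 
   G   G  G 
(> = start, * = accepting)

start=A; accept=F; A-0->B; A-1->C; B-0->A; B-1->D; C-0->D; C-1->E; D-0->C; D-1->F; E-0->F; E-1->G; F-0->E; F-1->G; G-0->G; G-1->G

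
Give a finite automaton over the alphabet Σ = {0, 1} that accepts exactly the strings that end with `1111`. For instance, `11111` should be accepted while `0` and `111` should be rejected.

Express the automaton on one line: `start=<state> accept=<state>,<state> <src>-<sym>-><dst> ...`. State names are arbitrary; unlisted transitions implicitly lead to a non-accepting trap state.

Let each state record the length of the longest suffix of the input read so far that is also a prefix of `1111`. s1 means the last symbol is `1`; s2 means the last 2 symbols are `11`; s3 means the last 3 symbols are `111`; s4 means the last 4 symbols are `1111`. Accept only at s4, where the string currently ends in `1111`.
A 5-state machine:
        0   1  
>  s0   s0  s1 
   s1   s0  s2 
   s2   s0  s3 
   s3   s0  s4 
 * s4   s0  s4 
(> = start, * = accepting)

start=s0 accept=s4 s0-0->s0 s0-1->s1 s1-0->s0 s1-1->s2 s2-0->s0 s2-1->s3 s3-0->s0 s3-1->s4 s4-0->s0 s4-1->s4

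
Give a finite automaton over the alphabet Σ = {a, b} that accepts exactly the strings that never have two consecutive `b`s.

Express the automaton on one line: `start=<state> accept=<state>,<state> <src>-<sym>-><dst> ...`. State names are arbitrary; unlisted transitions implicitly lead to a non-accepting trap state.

start=q0 accept=q0,q1 q0-a->q0 q0-b->q1 q1-a->q0 q1-b->q2 q2-a->q2 q2-b->q2

Track partial matches of the forbidden pattern `bb`. State q2 is a dead state reached once `bb` has occurred; every other state accepts. q0 means no part of `bb` is currently matched.
With 3 states:
        a   b  
>* q0   q0  q1 
 * q1   q0  q2 
   q2   q2  q2 
(> = start, * = accepting)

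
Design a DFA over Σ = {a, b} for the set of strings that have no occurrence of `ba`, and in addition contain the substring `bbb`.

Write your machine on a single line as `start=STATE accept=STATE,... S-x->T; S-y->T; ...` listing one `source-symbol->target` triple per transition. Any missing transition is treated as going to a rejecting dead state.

Run two small machines in parallel and take their product. One (3 states) tracks partial matches of the forbidden pattern `ba`; the other (4 states) tracks whether and how much of `bbb` has been seen. Each combined state is a pair, one component from each; accept when both components accept. After merging equivalent states the machine shrinks.
With 5 states:
        a   b  
>  q0   q0  q1 
   q1   q2  q3 
   q2   q2  q2 
   q3   q2  q4 
 * q4   q2  q4 
(> = start, * = accepting)

start=q0; accept=q4; q0-a->q0; q0-b->q1; q1-a->q2; q1-b->q3; q2-a->q2; q2-b->q2; q3-a->q2; q3-b->q4; q4-a->q2; q4-b->q4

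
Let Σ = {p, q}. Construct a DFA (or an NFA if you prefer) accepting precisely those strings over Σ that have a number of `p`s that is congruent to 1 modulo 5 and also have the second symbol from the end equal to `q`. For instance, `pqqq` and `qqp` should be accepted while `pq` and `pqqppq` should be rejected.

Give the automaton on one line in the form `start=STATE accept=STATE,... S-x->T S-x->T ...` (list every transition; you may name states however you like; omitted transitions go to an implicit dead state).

start=s0 accept=s5,s10 s0-p->s1 s0-q->s2 s1-p->s3 s1-q->s4 s2-p->s5 s2-q->s6 s3-p->s7 s3-q->s8 s4-p->s9 s4-q->s10 s5-p->s3 s5-q->s4 s6-p->s5 s6-q->s6 s7-p->s11 s7-q->s12 s8-p->s13 s8-q->s14 s9-p->s7 s9-q->s8 s10-p->s9 s10-q->s10 s11-p->s15 s11-q->s16 s12-p->s17 s12-q->s18 s13-p->s11 s13-q->s12 s14-p->s13 s14-q->s14 s15-p->s19 s15-q->s20 s16-p->s21 s16-q->s22 s17-p->s15 s17-q->s16 s18-p->s17 s18-q->s18 s19-p->s3 s19-q->s4 s20-p->s5 s20-q->s6 s21-p->s19 s21-q->s20 s22-p->s21 s22-q->s22

Handle the two conditions separately and then intersect. The first has 5 states tracking the count of `p`s modulo 5; the second has 7 states tracking the last 2 symbols read. A product state is a pair (one from each), accepting exactly when both do.
          p    q  
>  s0     s1   s2 
   s1     s3   s4 
   s2     s5   s6 
   s3     s7   s8 
   s4     s9  s10 
 * s5     s3   s4 
   s6     s5   s6 
   s7    s11  s12 
   s8    s13  s14 
   s9     s7   s8 
 * s10    s9  s10 
   s11   s15  s16 
   s12   s17  s18 
   s13   s11  s12 
   s14   s13  s14 
   s15   s19  s20 
   s16   s21  s22 
   s17   s15  s16 
   s18   s17  s18 
   s19    s3   s4 
   s20    s5   s6 
   s21   s19  s20 
   s22   s21  s22 
(> = start, * = accepting)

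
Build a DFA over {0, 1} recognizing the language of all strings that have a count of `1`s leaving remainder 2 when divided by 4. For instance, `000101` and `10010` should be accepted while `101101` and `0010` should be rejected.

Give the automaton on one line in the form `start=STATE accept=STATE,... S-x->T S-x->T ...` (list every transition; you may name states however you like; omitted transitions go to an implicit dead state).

start=S0 accept=S2 S0-0->S0 S0-1->S1 S1-0->S1 S1-1->S2 S2-0->S2 S2-1->S3 S3-0->S3 S3-1->S0

The only thing that matters is how many `1`s have appeared, reduced mod 4. Use one state per residue: S0 for 0, …, S3 for 3. Reading `1` moves to the next residue; anything else stays put. S2 is accepting.
        0   1  
>  S0   S0  S1 
   S1   S1  S2 
 * S2   S2  S3 
   S3   S3  S0 
(> = start, * = accepting)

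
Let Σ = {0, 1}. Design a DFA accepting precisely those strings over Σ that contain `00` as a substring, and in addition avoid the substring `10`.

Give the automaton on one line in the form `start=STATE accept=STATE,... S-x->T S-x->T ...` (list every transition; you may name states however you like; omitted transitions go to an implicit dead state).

start=A accept=D,F A-0->B A-1->C B-0->D B-1->C C-0->E C-1->C D-0->D D-1->F E-0->G E-1->H F-0->G F-1->F G-0->G G-1->G H-0->E H-1->H

Build one automaton per condition and run them in lockstep. One (3 states) tracks whether and how much of `00` has been seen; the other (3 states) tracks partial matches of the forbidden pattern `10`. Each combined state is a pair, one component from each; accept when both components accept.
With 8 states:
       0  1 
>  A   B  C 
   B   D  C 
   C   E  C 
 * D   D  F 
   E   G  H 
 * F   G  F 
   G   G  G 
   H   E  H 
(> = start, * = accepting)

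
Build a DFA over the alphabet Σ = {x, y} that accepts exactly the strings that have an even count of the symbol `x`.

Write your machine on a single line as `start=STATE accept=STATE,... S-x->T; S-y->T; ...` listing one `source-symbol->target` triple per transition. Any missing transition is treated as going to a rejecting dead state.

start=q0; accept=q0; q0-x->q1; q0-y->q0; q1-x->q0; q1-y->q1

Keep the running count of `x`s modulo 2: each `x` advances along the cycle q0 → q1 → q0 while other symbols loop. Accept at q0.
2 states suffice.
        x   y  
>* q0   q1  q0 
   q1   q0  q1 
(> = start, * = accepting)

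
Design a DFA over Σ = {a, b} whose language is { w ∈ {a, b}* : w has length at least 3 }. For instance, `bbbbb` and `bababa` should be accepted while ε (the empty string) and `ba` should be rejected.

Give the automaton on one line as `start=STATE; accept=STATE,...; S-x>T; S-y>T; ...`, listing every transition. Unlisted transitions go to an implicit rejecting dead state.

start=q0; accept=q3,q4; q0-a>q1; q0-b>q1; q1-a>q2; q1-b>q2; q2-a>q3; q2-b>q3; q3-a>q4; q3-b>q4; q4-a>q4; q4-b>q4

We only need to distinguish lengths 0, 1, …, 3, and '>3'. Chain q0 → q1 → q2 → q3 → q4 on every symbol, with q4 looping. Accepting states: {q3, q4}.
5 states suffice.
        a   b  
>  q0   q1  q1 
   q1   q2  q2 
   q2   q3  q3 
 * q3   q4  q4 
 * q4   q4  q4 
(> = start, * = accepting)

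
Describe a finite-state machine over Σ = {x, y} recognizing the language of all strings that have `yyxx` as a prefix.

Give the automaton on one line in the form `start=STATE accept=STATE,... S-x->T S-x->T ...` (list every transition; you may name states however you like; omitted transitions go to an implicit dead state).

start=A accept=E A-x->F A-y->B B-x->F B-y->C C-x->D C-y->F D-x->E D-y->F E-x->E E-y->E F-x->F F-y->F

Check the first 4 symbols one by one: A through D record how many have matched `yyxx` so far; any wrong symbol goes to the dead state F. After all 4 match we enter the accepting sink E.
6 states suffice.
       x  y 
>  A   F  B 
   B   F  C 
   C   D  F 
   D   E  F 
 * E   E  E 
   F   F  F 
(> = start, * = accepting)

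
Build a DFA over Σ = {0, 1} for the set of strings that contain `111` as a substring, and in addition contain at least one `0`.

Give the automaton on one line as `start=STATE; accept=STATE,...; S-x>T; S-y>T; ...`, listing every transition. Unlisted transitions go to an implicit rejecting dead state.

start=A; accept=K,L; A-0>B; A-1>C; B-0>D; B-1>E; C-0>B; C-1>F; D-0>D; D-1>G; E-0>D; E-1>H; F-0>B; F-1>I; G-0>D; G-1>J; H-0>D; H-1>K; I-0>K; I-1>I; J-0>D; J-1>L; K-0>L; K-1>K; L-0>L; L-1>L

Run two small machines in parallel and take their product. The first has 4 states tracking whether and how much of `111` has been seen; the second has 3 states tracking the count of `0`s, saturating at 2. A product state is a pair (one from each), accepting exactly when both do.
With 12 states:
       0  1 
>  A   B  C 
   B   D  E 
   C   B  F 
   D   D  G 
   E   D  H 
   F   B  I 
   G   D  J 
   H   D  K 
   I   K  I 
   J   D  L 
 * K   L  K 
 * L   L  L 
(> = start, * = accepting)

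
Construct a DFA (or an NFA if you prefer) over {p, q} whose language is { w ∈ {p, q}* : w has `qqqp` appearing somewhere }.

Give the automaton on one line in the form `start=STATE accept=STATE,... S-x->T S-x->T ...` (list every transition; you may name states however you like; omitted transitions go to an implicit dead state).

Track how much of `qqqp` has been matched so far: state A is no progress, E is the absorbing accept state reached once `qqqp` has occurred. Intermediate states record partial matches; on a mismatch, fall back to the longest reusable overlap.
5 states suffice.
       p  q 
>  A   A  B 
   B   A  C 
   C   A  D 
   D   E  D 
 * E   E  E 
(> = start, * = accepting)

start=A accept=E A-p->A A-q->B B-p->A B-q->C C-p->A C-q->D D-p->E D-q->D E-p->E E-q->E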